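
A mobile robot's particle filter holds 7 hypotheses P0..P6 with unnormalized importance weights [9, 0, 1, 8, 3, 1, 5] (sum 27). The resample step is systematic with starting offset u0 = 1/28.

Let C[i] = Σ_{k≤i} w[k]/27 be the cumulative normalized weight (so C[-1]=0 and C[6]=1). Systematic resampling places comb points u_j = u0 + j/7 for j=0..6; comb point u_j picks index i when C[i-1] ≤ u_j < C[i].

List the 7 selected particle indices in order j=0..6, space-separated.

0 0 0 3 3 4 6

C = [1/3, 1/3, 10/27, 2/3, 7/9, 22/27, 1]
j=0: u_0=1/28 ∈ [0, 1/3) → index 0
j=1: u_1=5/28 ∈ [0, 1/3) → index 0
j=2: u_2=9/28 ∈ [0, 1/3) → index 0
j=3: u_3=13/28 ∈ [10/27, 2/3) → index 3
j=4: u_4=17/28 ∈ [10/27, 2/3) → index 3
j=5: u_5=3/4 ∈ [2/3, 7/9) → index 4
j=6: u_6=25/28 ∈ [22/27, 1) → index 6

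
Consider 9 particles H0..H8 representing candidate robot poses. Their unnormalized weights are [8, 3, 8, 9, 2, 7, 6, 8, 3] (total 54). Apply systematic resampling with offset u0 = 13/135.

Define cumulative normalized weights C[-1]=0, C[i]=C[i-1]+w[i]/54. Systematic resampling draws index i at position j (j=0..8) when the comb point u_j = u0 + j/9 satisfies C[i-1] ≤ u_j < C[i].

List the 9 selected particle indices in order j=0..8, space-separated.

C = [4/27, 11/54, 19/54, 14/27, 5/9, 37/54, 43/54, 17/18, 1]
j=0: u_0=13/135 ∈ [0, 4/27) → index 0
j=1: u_1=28/135 ∈ [11/54, 19/54) → index 2
j=2: u_2=43/135 ∈ [11/54, 19/54) → index 2
j=3: u_3=58/135 ∈ [19/54, 14/27) → index 3
j=4: u_4=73/135 ∈ [14/27, 5/9) → index 4
j=5: u_5=88/135 ∈ [5/9, 37/54) → index 5
j=6: u_6=103/135 ∈ [37/54, 43/54) → index 6
j=7: u_7=118/135 ∈ [43/54, 17/18) → index 7
j=8: u_8=133/135 ∈ [17/18, 1) → index 8

0 2 2 3 4 5 6 7 8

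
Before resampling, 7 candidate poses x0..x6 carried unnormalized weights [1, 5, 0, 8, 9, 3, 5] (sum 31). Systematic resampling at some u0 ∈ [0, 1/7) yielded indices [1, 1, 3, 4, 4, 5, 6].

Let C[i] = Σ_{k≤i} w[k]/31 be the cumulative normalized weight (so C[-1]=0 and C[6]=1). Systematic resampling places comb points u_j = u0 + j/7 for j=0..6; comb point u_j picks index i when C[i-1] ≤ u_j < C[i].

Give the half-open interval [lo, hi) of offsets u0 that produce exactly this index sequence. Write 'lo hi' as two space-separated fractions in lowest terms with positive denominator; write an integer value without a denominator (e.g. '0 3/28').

1/31 11/217

C = [1/31, 6/31, 6/31, 14/31, 23/31, 26/31, 1]
j=0 picked index 1: u0 ∈ [1/31, 6/31)
j=1 picked index 1: u0 ∈ [-24/217, 11/217)
j=2 picked index 3: u0 ∈ [-20/217, 36/217)
j=3 picked index 4: u0 ∈ [5/217, 68/217)
j=4 picked index 4: u0 ∈ [-26/217, 37/217)
j=5 picked index 5: u0 ∈ [6/217, 27/217)
j=6 picked index 6: u0 ∈ [-4/217, 1/7)
intersection: [1/31, 11/217)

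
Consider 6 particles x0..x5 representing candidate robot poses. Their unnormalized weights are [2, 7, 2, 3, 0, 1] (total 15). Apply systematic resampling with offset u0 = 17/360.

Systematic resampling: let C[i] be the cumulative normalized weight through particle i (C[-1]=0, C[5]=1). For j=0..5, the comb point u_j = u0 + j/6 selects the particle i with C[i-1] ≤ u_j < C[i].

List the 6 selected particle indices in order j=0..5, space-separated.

0 1 1 1 2 3

C = [2/15, 3/5, 11/15, 14/15, 14/15, 1]
j=0: u_0=17/360 ∈ [0, 2/15) → index 0
j=1: u_1=77/360 ∈ [2/15, 3/5) → index 1
j=2: u_2=137/360 ∈ [2/15, 3/5) → index 1
j=3: u_3=197/360 ∈ [2/15, 3/5) → index 1
j=4: u_4=257/360 ∈ [3/5, 11/15) → index 2
j=5: u_5=317/360 ∈ [11/15, 14/15) → index 3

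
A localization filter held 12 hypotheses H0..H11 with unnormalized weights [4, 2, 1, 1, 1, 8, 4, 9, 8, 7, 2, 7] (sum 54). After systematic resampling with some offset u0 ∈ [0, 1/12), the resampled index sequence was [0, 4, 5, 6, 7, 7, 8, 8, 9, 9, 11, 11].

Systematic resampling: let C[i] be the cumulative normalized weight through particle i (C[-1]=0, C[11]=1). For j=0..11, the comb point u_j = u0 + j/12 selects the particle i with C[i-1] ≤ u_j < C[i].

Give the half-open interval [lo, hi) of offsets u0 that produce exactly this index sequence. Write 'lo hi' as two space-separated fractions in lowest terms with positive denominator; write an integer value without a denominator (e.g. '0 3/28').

7/108 2/27

C = [2/27, 1/9, 7/54, 4/27, 1/6, 17/54, 7/18, 5/9, 19/27, 5/6, 47/54, 1]
j=0 picked index 0: u0 ∈ [0, 2/27)
j=1 picked index 4: u0 ∈ [7/108, 1/12)
j=2 picked index 5: u0 ∈ [0, 4/27)
j=3 picked index 6: u0 ∈ [7/108, 5/36)
j=4 picked index 7: u0 ∈ [1/18, 2/9)
j=5 picked index 7: u0 ∈ [-1/36, 5/36)
j=6 picked index 8: u0 ∈ [1/18, 11/54)
j=7 picked index 8: u0 ∈ [-1/36, 13/108)
j=8 picked index 9: u0 ∈ [1/27, 1/6)
j=9 picked index 9: u0 ∈ [-5/108, 1/12)
j=10 picked index 11: u0 ∈ [1/27, 1/6)
j=11 picked index 11: u0 ∈ [-5/108, 1/12)
intersection: [7/108, 2/27)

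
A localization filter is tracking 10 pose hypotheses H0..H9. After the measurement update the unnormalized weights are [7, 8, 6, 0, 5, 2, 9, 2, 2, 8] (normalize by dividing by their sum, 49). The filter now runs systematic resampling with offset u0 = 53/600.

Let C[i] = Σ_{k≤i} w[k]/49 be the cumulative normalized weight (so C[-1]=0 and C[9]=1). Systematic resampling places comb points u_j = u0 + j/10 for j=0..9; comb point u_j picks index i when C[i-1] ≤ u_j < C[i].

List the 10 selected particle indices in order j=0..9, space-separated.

C = [1/7, 15/49, 3/7, 3/7, 26/49, 4/7, 37/49, 39/49, 41/49, 1]
j=0: u_0=53/600 ∈ [0, 1/7) → index 0
j=1: u_1=113/600 ∈ [1/7, 15/49) → index 1
j=2: u_2=173/600 ∈ [1/7, 15/49) → index 1
j=3: u_3=233/600 ∈ [15/49, 3/7) → index 2
j=4: u_4=293/600 ∈ [3/7, 26/49) → index 4
j=5: u_5=353/600 ∈ [4/7, 37/49) → index 6
j=6: u_6=413/600 ∈ [4/7, 37/49) → index 6
j=7: u_7=473/600 ∈ [37/49, 39/49) → index 7
j=8: u_8=533/600 ∈ [41/49, 1) → index 9
j=9: u_9=593/600 ∈ [41/49, 1) → index 9

0 1 1 2 4 6 6 7 9 9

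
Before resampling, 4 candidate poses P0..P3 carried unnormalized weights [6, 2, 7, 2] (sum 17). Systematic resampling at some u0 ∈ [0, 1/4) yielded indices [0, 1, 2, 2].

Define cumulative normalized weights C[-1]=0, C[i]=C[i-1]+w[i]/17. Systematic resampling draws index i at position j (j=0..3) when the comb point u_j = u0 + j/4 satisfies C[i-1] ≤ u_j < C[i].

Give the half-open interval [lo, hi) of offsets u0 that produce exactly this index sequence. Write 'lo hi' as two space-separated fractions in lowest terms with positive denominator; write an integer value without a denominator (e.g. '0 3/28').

7/68 9/68

C = [6/17, 8/17, 15/17, 1]
j=0 picked index 0: u0 ∈ [0, 6/17)
j=1 picked index 1: u0 ∈ [7/68, 15/68)
j=2 picked index 2: u0 ∈ [-1/34, 13/34)
j=3 picked index 2: u0 ∈ [-19/68, 9/68)
intersection: [7/68, 9/68)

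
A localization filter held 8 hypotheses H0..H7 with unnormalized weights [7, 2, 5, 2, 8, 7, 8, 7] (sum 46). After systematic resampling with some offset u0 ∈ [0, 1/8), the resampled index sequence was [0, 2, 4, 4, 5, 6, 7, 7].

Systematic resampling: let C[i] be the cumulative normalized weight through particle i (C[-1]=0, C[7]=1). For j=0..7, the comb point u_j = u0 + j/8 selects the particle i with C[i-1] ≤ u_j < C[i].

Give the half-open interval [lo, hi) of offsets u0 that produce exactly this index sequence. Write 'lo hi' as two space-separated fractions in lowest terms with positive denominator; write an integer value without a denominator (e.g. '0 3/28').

C = [7/46, 9/46, 7/23, 8/23, 12/23, 31/46, 39/46, 1]
j=0 picked index 0: u0 ∈ [0, 7/46)
j=1 picked index 2: u0 ∈ [13/184, 33/184)
j=2 picked index 4: u0 ∈ [9/92, 25/92)
j=3 picked index 4: u0 ∈ [-5/184, 27/184)
j=4 picked index 5: u0 ∈ [1/46, 4/23)
j=5 picked index 6: u0 ∈ [9/184, 41/184)
j=6 picked index 7: u0 ∈ [9/92, 1/4)
j=7 picked index 7: u0 ∈ [-5/184, 1/8)
intersection: [9/92, 1/8)

9/92 1/8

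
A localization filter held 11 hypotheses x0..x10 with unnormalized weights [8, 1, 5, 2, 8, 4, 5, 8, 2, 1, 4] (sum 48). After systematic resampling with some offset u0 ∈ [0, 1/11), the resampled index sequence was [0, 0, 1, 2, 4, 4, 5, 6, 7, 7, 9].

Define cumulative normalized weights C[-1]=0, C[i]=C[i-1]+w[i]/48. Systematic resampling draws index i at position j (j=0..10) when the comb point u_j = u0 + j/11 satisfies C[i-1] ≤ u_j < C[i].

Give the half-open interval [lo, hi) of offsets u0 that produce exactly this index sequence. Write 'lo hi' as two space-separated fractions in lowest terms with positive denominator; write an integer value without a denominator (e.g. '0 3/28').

0 1/176

C = [1/6, 3/16, 7/24, 1/3, 1/2, 7/12, 11/16, 41/48, 43/48, 11/12, 1]
j=0 picked index 0: u0 ∈ [0, 1/6)
j=1 picked index 0: u0 ∈ [-1/11, 5/66)
j=2 picked index 1: u0 ∈ [-1/66, 1/176)
j=3 picked index 2: u0 ∈ [-15/176, 5/264)
j=4 picked index 4: u0 ∈ [-1/33, 3/22)
j=5 picked index 4: u0 ∈ [-4/33, 1/22)
j=6 picked index 5: u0 ∈ [-1/22, 5/132)
j=7 picked index 6: u0 ∈ [-7/132, 9/176)
j=8 picked index 7: u0 ∈ [-7/176, 67/528)
j=9 picked index 7: u0 ∈ [-23/176, 19/528)
j=10 picked index 9: u0 ∈ [-7/528, 1/132)
intersection: [0, 1/176)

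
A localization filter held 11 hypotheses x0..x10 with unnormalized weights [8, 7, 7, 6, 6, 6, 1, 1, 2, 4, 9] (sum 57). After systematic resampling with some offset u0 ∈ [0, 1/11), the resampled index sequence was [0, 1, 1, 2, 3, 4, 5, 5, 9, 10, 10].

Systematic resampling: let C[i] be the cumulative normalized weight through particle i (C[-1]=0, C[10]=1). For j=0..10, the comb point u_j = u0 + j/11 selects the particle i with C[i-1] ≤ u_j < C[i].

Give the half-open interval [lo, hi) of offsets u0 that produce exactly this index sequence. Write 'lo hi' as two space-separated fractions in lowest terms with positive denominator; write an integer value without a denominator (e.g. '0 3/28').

C = [8/57, 5/19, 22/57, 28/57, 34/57, 40/57, 41/57, 14/19, 44/57, 16/19, 1]
j=0 picked index 0: u0 ∈ [0, 8/57)
j=1 picked index 1: u0 ∈ [31/627, 36/209)
j=2 picked index 1: u0 ∈ [-26/627, 17/209)
j=3 picked index 2: u0 ∈ [-2/209, 71/627)
j=4 picked index 3: u0 ∈ [14/627, 80/627)
j=5 picked index 4: u0 ∈ [23/627, 89/627)
j=6 picked index 5: u0 ∈ [32/627, 98/627)
j=7 picked index 5: u0 ∈ [-25/627, 41/627)
j=8 picked index 9: u0 ∈ [28/627, 24/209)
j=9 picked index 10: u0 ∈ [5/209, 2/11)
j=10 picked index 10: u0 ∈ [-14/209, 1/11)
intersection: [32/627, 41/627)

32/627 41/627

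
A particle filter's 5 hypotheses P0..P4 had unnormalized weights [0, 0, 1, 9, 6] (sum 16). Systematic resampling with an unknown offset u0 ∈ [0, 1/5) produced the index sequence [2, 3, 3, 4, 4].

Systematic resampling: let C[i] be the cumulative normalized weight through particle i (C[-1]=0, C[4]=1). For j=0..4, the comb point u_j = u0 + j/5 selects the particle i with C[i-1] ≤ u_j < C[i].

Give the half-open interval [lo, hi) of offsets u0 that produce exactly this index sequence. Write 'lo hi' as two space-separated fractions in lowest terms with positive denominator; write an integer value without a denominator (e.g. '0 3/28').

1/40 1/16

C = [0, 0, 1/16, 5/8, 1]
j=0 picked index 2: u0 ∈ [0, 1/16)
j=1 picked index 3: u0 ∈ [-11/80, 17/40)
j=2 picked index 3: u0 ∈ [-27/80, 9/40)
j=3 picked index 4: u0 ∈ [1/40, 2/5)
j=4 picked index 4: u0 ∈ [-7/40, 1/5)
intersection: [1/40, 1/16)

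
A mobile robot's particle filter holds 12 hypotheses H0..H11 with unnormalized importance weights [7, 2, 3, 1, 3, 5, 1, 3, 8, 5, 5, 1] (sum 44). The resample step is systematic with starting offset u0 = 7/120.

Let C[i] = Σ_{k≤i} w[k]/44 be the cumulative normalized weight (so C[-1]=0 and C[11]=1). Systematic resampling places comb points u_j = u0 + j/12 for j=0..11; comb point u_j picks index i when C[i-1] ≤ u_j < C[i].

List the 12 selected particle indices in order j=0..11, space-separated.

0 0 2 4 5 5 7 8 8 9 10 10

C = [7/44, 9/44, 3/11, 13/44, 4/11, 21/44, 1/2, 25/44, 3/4, 19/22, 43/44, 1]
j=0: u_0=7/120 ∈ [0, 7/44) → index 0
j=1: u_1=17/120 ∈ [0, 7/44) → index 0
j=2: u_2=9/40 ∈ [9/44, 3/11) → index 2
j=3: u_3=37/120 ∈ [13/44, 4/11) → index 4
j=4: u_4=47/120 ∈ [4/11, 21/44) → index 5
j=5: u_5=19/40 ∈ [4/11, 21/44) → index 5
j=6: u_6=67/120 ∈ [1/2, 25/44) → index 7
j=7: u_7=77/120 ∈ [25/44, 3/4) → index 8
j=8: u_8=29/40 ∈ [25/44, 3/4) → index 8
j=9: u_9=97/120 ∈ [3/4, 19/22) → index 9
j=10: u_10=107/120 ∈ [19/22, 43/44) → index 10
j=11: u_11=39/40 ∈ [19/22, 43/44) → index 10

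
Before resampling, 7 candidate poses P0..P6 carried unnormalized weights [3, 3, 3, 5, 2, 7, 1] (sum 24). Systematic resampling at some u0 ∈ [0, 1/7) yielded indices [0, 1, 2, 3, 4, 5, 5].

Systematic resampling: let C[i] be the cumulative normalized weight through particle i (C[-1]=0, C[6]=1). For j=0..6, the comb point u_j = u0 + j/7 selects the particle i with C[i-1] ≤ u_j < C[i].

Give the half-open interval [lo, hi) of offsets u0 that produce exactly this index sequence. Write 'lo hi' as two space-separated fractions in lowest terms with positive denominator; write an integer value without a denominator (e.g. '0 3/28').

1/84 5/56

C = [1/8, 1/4, 3/8, 7/12, 2/3, 23/24, 1]
j=0 picked index 0: u0 ∈ [0, 1/8)
j=1 picked index 1: u0 ∈ [-1/56, 3/28)
j=2 picked index 2: u0 ∈ [-1/28, 5/56)
j=3 picked index 3: u0 ∈ [-3/56, 13/84)
j=4 picked index 4: u0 ∈ [1/84, 2/21)
j=5 picked index 5: u0 ∈ [-1/21, 41/168)
j=6 picked index 5: u0 ∈ [-4/21, 17/168)
intersection: [1/84, 5/56)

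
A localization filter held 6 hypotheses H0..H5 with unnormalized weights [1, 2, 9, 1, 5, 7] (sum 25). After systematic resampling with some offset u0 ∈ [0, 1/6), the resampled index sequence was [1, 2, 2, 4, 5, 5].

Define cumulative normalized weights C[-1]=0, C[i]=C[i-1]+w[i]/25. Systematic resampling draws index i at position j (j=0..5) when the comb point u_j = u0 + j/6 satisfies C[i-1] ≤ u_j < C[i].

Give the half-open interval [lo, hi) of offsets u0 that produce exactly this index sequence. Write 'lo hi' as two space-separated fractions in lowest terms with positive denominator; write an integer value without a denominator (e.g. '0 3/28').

C = [1/25, 3/25, 12/25, 13/25, 18/25, 1]
j=0 picked index 1: u0 ∈ [1/25, 3/25)
j=1 picked index 2: u0 ∈ [-7/150, 47/150)
j=2 picked index 2: u0 ∈ [-16/75, 11/75)
j=3 picked index 4: u0 ∈ [1/50, 11/50)
j=4 picked index 5: u0 ∈ [4/75, 1/3)
j=5 picked index 5: u0 ∈ [-17/150, 1/6)
intersection: [4/75, 3/25)

4/75 3/25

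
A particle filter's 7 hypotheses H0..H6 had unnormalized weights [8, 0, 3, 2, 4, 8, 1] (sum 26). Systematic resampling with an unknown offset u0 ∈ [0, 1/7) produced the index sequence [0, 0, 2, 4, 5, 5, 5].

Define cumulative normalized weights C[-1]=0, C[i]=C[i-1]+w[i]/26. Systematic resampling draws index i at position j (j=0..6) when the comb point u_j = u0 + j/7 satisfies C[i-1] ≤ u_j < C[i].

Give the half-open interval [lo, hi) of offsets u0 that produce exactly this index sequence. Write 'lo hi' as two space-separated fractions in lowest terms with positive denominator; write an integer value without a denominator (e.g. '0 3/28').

15/182 19/182

C = [4/13, 4/13, 11/26, 1/2, 17/26, 25/26, 1]
j=0 picked index 0: u0 ∈ [0, 4/13)
j=1 picked index 0: u0 ∈ [-1/7, 15/91)
j=2 picked index 2: u0 ∈ [2/91, 25/182)
j=3 picked index 4: u0 ∈ [1/14, 41/182)
j=4 picked index 5: u0 ∈ [15/182, 71/182)
j=5 picked index 5: u0 ∈ [-11/182, 45/182)
j=6 picked index 5: u0 ∈ [-37/182, 19/182)
intersection: [15/182, 19/182)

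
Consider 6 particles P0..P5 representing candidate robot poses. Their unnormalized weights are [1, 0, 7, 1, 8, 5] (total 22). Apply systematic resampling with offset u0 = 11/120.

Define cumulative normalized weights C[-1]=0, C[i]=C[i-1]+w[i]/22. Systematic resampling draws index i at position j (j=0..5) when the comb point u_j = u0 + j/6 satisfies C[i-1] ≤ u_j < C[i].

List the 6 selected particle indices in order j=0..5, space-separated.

2 2 4 4 4 5

C = [1/22, 1/22, 4/11, 9/22, 17/22, 1]
j=0: u_0=11/120 ∈ [1/22, 4/11) → index 2
j=1: u_1=31/120 ∈ [1/22, 4/11) → index 2
j=2: u_2=17/40 ∈ [9/22, 17/22) → index 4
j=3: u_3=71/120 ∈ [9/22, 17/22) → index 4
j=4: u_4=91/120 ∈ [9/22, 17/22) → index 4
j=5: u_5=37/40 ∈ [17/22, 1) → index 5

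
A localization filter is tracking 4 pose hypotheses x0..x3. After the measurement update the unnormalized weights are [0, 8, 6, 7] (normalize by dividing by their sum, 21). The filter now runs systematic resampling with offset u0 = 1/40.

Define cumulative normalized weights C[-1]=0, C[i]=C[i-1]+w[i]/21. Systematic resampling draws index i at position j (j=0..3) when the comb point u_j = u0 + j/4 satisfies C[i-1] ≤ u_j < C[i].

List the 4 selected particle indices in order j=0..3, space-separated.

1 1 2 3

C = [0, 8/21, 2/3, 1]
j=0: u_0=1/40 ∈ [0, 8/21) → index 1
j=1: u_1=11/40 ∈ [0, 8/21) → index 1
j=2: u_2=21/40 ∈ [8/21, 2/3) → index 2
j=3: u_3=31/40 ∈ [2/3, 1) → index 3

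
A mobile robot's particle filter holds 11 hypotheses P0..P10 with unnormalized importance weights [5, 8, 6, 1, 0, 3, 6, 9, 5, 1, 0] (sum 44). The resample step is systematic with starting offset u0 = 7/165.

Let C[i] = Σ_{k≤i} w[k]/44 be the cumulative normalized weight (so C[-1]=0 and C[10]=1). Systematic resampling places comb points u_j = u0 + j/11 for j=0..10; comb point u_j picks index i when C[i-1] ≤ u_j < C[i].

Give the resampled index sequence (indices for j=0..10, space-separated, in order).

0 1 1 2 2 5 6 7 7 7 8

C = [5/44, 13/44, 19/44, 5/11, 5/11, 23/44, 29/44, 19/22, 43/44, 1, 1]
j=0: u_0=7/165 ∈ [0, 5/44) → index 0
j=1: u_1=2/15 ∈ [5/44, 13/44) → index 1
j=2: u_2=37/165 ∈ [5/44, 13/44) → index 1
j=3: u_3=52/165 ∈ [13/44, 19/44) → index 2
j=4: u_4=67/165 ∈ [13/44, 19/44) → index 2
j=5: u_5=82/165 ∈ [5/11, 23/44) → index 5
j=6: u_6=97/165 ∈ [23/44, 29/44) → index 6
j=7: u_7=112/165 ∈ [29/44, 19/22) → index 7
j=8: u_8=127/165 ∈ [29/44, 19/22) → index 7
j=9: u_9=142/165 ∈ [29/44, 19/22) → index 7
j=10: u_10=157/165 ∈ [19/22, 43/44) → index 8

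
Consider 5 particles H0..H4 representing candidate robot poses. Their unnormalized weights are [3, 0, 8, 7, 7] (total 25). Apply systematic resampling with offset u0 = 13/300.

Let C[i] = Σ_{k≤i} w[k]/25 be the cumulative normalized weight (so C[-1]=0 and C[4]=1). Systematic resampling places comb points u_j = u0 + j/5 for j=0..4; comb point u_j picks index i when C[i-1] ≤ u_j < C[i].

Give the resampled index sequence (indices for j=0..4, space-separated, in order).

0 2 3 3 4

C = [3/25, 3/25, 11/25, 18/25, 1]
j=0: u_0=13/300 ∈ [0, 3/25) → index 0
j=1: u_1=73/300 ∈ [3/25, 11/25) → index 2
j=2: u_2=133/300 ∈ [11/25, 18/25) → index 3
j=3: u_3=193/300 ∈ [11/25, 18/25) → index 3
j=4: u_4=253/300 ∈ [18/25, 1) → index 4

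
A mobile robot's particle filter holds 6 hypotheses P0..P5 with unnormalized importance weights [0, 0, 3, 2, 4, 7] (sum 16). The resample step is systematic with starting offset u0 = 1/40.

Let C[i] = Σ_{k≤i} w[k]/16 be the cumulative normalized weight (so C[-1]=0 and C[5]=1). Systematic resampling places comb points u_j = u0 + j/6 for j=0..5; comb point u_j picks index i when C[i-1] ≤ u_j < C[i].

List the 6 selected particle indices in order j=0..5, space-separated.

2 3 4 4 5 5

C = [0, 0, 3/16, 5/16, 9/16, 1]
j=0: u_0=1/40 ∈ [0, 3/16) → index 2
j=1: u_1=23/120 ∈ [3/16, 5/16) → index 3
j=2: u_2=43/120 ∈ [5/16, 9/16) → index 4
j=3: u_3=21/40 ∈ [5/16, 9/16) → index 4
j=4: u_4=83/120 ∈ [9/16, 1) → index 5
j=5: u_5=103/120 ∈ [9/16, 1) → index 5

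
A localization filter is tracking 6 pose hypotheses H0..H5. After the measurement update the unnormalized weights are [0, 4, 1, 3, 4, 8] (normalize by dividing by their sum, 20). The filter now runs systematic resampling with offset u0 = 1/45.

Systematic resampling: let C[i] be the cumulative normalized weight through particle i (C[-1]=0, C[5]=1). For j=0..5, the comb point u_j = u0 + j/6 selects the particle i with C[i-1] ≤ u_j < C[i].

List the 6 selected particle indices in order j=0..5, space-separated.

C = [0, 1/5, 1/4, 2/5, 3/5, 1]
j=0: u_0=1/45 ∈ [0, 1/5) → index 1
j=1: u_1=17/90 ∈ [0, 1/5) → index 1
j=2: u_2=16/45 ∈ [1/4, 2/5) → index 3
j=3: u_3=47/90 ∈ [2/5, 3/5) → index 4
j=4: u_4=31/45 ∈ [3/5, 1) → index 5
j=5: u_5=77/90 ∈ [3/5, 1) → index 5

1 1 3 4 5 5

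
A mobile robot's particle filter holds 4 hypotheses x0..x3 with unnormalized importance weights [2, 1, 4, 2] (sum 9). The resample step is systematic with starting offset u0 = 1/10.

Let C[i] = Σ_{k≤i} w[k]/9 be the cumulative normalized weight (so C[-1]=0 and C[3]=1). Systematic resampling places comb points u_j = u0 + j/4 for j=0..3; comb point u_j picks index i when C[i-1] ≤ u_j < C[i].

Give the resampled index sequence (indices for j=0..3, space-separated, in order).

C = [2/9, 1/3, 7/9, 1]
j=0: u_0=1/10 ∈ [0, 2/9) → index 0
j=1: u_1=7/20 ∈ [1/3, 7/9) → index 2
j=2: u_2=3/5 ∈ [1/3, 7/9) → index 2
j=3: u_3=17/20 ∈ [7/9, 1) → index 3

0 2 2 3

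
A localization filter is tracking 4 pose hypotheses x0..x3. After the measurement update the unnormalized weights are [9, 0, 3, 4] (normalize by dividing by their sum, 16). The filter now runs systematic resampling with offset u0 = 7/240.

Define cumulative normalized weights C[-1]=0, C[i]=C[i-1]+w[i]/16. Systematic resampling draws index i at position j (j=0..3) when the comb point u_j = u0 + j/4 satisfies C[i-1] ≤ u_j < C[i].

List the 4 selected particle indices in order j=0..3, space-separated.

C = [9/16, 9/16, 3/4, 1]
j=0: u_0=7/240 ∈ [0, 9/16) → index 0
j=1: u_1=67/240 ∈ [0, 9/16) → index 0
j=2: u_2=127/240 ∈ [0, 9/16) → index 0
j=3: u_3=187/240 ∈ [3/4, 1) → index 3

0 0 0 3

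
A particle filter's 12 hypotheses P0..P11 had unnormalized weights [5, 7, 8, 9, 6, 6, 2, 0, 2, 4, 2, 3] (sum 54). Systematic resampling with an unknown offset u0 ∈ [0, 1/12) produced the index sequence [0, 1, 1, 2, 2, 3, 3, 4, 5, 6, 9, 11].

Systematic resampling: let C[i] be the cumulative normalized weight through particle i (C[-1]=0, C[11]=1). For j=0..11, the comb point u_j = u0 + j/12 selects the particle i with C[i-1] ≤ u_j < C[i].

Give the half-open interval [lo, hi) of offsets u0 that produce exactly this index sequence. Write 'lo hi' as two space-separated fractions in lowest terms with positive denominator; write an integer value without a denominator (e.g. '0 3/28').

1/36 1/27

C = [5/54, 2/9, 10/27, 29/54, 35/54, 41/54, 43/54, 43/54, 5/6, 49/54, 17/18, 1]
j=0 picked index 0: u0 ∈ [0, 5/54)
j=1 picked index 1: u0 ∈ [1/108, 5/36)
j=2 picked index 1: u0 ∈ [-2/27, 1/18)
j=3 picked index 2: u0 ∈ [-1/36, 13/108)
j=4 picked index 2: u0 ∈ [-1/9, 1/27)
j=5 picked index 3: u0 ∈ [-5/108, 13/108)
j=6 picked index 3: u0 ∈ [-7/54, 1/27)
j=7 picked index 4: u0 ∈ [-5/108, 7/108)
j=8 picked index 5: u0 ∈ [-1/54, 5/54)
j=9 picked index 6: u0 ∈ [1/108, 5/108)
j=10 picked index 9: u0 ∈ [0, 2/27)
j=11 picked index 11: u0 ∈ [1/36, 1/12)
intersection: [1/36, 1/27)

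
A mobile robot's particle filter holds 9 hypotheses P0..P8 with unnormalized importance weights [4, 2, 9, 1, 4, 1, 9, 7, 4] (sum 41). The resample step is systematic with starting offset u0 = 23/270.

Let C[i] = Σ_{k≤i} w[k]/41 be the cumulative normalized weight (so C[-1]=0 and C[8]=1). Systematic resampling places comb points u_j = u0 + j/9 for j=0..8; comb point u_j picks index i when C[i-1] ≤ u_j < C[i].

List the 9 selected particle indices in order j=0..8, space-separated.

0 2 2 4 6 6 7 7 8

C = [4/41, 6/41, 15/41, 16/41, 20/41, 21/41, 30/41, 37/41, 1]
j=0: u_0=23/270 ∈ [0, 4/41) → index 0
j=1: u_1=53/270 ∈ [6/41, 15/41) → index 2
j=2: u_2=83/270 ∈ [6/41, 15/41) → index 2
j=3: u_3=113/270 ∈ [16/41, 20/41) → index 4
j=4: u_4=143/270 ∈ [21/41, 30/41) → index 6
j=5: u_5=173/270 ∈ [21/41, 30/41) → index 6
j=6: u_6=203/270 ∈ [30/41, 37/41) → index 7
j=7: u_7=233/270 ∈ [30/41, 37/41) → index 7
j=8: u_8=263/270 ∈ [37/41, 1) → index 8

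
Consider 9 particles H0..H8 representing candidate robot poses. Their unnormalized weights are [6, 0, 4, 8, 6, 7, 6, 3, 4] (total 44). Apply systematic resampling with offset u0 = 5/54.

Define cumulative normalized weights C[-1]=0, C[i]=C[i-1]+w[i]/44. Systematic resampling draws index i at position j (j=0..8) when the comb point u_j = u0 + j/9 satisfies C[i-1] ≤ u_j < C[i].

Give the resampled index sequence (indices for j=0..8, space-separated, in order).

0 2 3 4 4 5 6 7 8

C = [3/22, 3/22, 5/22, 9/22, 6/11, 31/44, 37/44, 10/11, 1]
j=0: u_0=5/54 ∈ [0, 3/22) → index 0
j=1: u_1=11/54 ∈ [3/22, 5/22) → index 2
j=2: u_2=17/54 ∈ [5/22, 9/22) → index 3
j=3: u_3=23/54 ∈ [9/22, 6/11) → index 4
j=4: u_4=29/54 ∈ [9/22, 6/11) → index 4
j=5: u_5=35/54 ∈ [6/11, 31/44) → index 5
j=6: u_6=41/54 ∈ [31/44, 37/44) → index 6
j=7: u_7=47/54 ∈ [37/44, 10/11) → index 7
j=8: u_8=53/54 ∈ [10/11, 1) → index 8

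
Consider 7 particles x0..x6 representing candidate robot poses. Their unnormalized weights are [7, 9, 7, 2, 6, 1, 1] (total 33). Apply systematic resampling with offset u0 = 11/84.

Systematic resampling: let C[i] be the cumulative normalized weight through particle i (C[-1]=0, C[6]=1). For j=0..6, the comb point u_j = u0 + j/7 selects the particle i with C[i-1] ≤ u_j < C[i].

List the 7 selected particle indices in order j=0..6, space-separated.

0 1 1 2 3 4 6

C = [7/33, 16/33, 23/33, 25/33, 31/33, 32/33, 1]
j=0: u_0=11/84 ∈ [0, 7/33) → index 0
j=1: u_1=23/84 ∈ [7/33, 16/33) → index 1
j=2: u_2=5/12 ∈ [7/33, 16/33) → index 1
j=3: u_3=47/84 ∈ [16/33, 23/33) → index 2
j=4: u_4=59/84 ∈ [23/33, 25/33) → index 3
j=5: u_5=71/84 ∈ [25/33, 31/33) → index 4
j=6: u_6=83/84 ∈ [32/33, 1) → index 6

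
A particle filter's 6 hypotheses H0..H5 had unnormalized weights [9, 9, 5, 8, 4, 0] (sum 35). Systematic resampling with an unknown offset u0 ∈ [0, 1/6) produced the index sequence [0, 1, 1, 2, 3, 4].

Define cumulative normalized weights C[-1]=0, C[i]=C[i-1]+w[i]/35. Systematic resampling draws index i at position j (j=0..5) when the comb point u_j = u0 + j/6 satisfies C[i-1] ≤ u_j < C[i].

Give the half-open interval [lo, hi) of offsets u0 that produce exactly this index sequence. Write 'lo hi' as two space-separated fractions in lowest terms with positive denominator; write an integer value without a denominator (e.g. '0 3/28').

19/210 11/70

C = [9/35, 18/35, 23/35, 31/35, 1, 1]
j=0 picked index 0: u0 ∈ [0, 9/35)
j=1 picked index 1: u0 ∈ [19/210, 73/210)
j=2 picked index 1: u0 ∈ [-8/105, 19/105)
j=3 picked index 2: u0 ∈ [1/70, 11/70)
j=4 picked index 3: u0 ∈ [-1/105, 23/105)
j=5 picked index 4: u0 ∈ [11/210, 1/6)
intersection: [19/210, 11/70)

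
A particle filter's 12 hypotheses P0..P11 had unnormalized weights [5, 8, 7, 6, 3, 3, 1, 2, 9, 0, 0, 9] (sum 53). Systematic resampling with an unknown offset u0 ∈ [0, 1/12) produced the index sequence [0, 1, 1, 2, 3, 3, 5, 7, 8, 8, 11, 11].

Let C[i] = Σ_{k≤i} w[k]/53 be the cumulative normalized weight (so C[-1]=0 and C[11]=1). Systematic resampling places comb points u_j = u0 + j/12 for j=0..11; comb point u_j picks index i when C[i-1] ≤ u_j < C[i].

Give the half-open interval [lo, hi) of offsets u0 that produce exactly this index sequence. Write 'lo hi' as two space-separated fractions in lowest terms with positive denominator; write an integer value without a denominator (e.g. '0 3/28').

C = [5/53, 13/53, 20/53, 26/53, 29/53, 32/53, 33/53, 35/53, 44/53, 44/53, 44/53, 1]
j=0 picked index 0: u0 ∈ [0, 5/53)
j=1 picked index 1: u0 ∈ [7/636, 103/636)
j=2 picked index 1: u0 ∈ [-23/318, 25/318)
j=3 picked index 2: u0 ∈ [-1/212, 27/212)
j=4 picked index 3: u0 ∈ [7/159, 25/159)
j=5 picked index 3: u0 ∈ [-25/636, 47/636)
j=6 picked index 5: u0 ∈ [5/106, 11/106)
j=7 picked index 7: u0 ∈ [25/636, 49/636)
j=8 picked index 8: u0 ∈ [-1/159, 26/159)
j=9 picked index 8: u0 ∈ [-19/212, 17/212)
j=10 picked index 11: u0 ∈ [-1/318, 1/6)
j=11 picked index 11: u0 ∈ [-55/636, 1/12)
intersection: [5/106, 47/636)

5/106 47/636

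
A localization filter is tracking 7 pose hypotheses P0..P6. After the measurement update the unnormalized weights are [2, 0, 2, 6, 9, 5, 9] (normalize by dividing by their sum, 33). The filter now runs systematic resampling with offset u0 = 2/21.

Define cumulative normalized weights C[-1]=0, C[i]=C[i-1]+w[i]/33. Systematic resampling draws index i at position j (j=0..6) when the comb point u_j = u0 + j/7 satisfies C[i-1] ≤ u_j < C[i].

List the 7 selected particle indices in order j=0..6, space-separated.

2 3 4 4 5 6 6

C = [2/33, 2/33, 4/33, 10/33, 19/33, 8/11, 1]
j=0: u_0=2/21 ∈ [2/33, 4/33) → index 2
j=1: u_1=5/21 ∈ [4/33, 10/33) → index 3
j=2: u_2=8/21 ∈ [10/33, 19/33) → index 4
j=3: u_3=11/21 ∈ [10/33, 19/33) → index 4
j=4: u_4=2/3 ∈ [19/33, 8/11) → index 5
j=5: u_5=17/21 ∈ [8/11, 1) → index 6
j=6: u_6=20/21 ∈ [8/11, 1) → index 6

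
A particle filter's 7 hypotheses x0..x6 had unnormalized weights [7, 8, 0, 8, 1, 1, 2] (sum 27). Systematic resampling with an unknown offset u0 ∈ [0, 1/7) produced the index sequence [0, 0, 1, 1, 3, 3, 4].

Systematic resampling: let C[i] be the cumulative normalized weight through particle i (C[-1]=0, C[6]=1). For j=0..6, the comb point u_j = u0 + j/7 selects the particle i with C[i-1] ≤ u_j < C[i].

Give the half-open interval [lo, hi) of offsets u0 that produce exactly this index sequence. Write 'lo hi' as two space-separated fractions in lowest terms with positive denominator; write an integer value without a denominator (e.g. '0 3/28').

0 2/63

C = [7/27, 5/9, 5/9, 23/27, 8/9, 25/27, 1]
j=0 picked index 0: u0 ∈ [0, 7/27)
j=1 picked index 0: u0 ∈ [-1/7, 22/189)
j=2 picked index 1: u0 ∈ [-5/189, 17/63)
j=3 picked index 1: u0 ∈ [-32/189, 8/63)
j=4 picked index 3: u0 ∈ [-1/63, 53/189)
j=5 picked index 3: u0 ∈ [-10/63, 26/189)
j=6 picked index 4: u0 ∈ [-1/189, 2/63)
intersection: [0, 2/63)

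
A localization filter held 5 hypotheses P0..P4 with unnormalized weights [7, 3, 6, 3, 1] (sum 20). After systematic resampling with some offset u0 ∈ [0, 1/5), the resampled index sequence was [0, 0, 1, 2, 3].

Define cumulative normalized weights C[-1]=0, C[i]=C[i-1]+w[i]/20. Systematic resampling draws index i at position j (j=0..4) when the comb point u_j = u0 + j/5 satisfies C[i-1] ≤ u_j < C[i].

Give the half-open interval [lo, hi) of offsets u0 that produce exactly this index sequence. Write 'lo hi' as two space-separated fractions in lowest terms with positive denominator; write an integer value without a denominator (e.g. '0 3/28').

0 1/10

C = [7/20, 1/2, 4/5, 19/20, 1]
j=0 picked index 0: u0 ∈ [0, 7/20)
j=1 picked index 0: u0 ∈ [-1/5, 3/20)
j=2 picked index 1: u0 ∈ [-1/20, 1/10)
j=3 picked index 2: u0 ∈ [-1/10, 1/5)
j=4 picked index 3: u0 ∈ [0, 3/20)
intersection: [0, 1/10)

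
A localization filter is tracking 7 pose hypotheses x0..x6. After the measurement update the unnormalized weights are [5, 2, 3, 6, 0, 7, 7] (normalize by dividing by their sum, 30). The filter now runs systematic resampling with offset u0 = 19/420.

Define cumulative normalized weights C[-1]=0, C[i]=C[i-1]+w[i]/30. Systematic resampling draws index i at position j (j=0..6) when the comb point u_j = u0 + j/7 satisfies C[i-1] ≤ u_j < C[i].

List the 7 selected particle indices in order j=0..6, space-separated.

C = [1/6, 7/30, 1/3, 8/15, 8/15, 23/30, 1]
j=0: u_0=19/420 ∈ [0, 1/6) → index 0
j=1: u_1=79/420 ∈ [1/6, 7/30) → index 1
j=2: u_2=139/420 ∈ [7/30, 1/3) → index 2
j=3: u_3=199/420 ∈ [1/3, 8/15) → index 3
j=4: u_4=37/60 ∈ [8/15, 23/30) → index 5
j=5: u_5=319/420 ∈ [8/15, 23/30) → index 5
j=6: u_6=379/420 ∈ [23/30, 1) → index 6

0 1 2 3 5 5 6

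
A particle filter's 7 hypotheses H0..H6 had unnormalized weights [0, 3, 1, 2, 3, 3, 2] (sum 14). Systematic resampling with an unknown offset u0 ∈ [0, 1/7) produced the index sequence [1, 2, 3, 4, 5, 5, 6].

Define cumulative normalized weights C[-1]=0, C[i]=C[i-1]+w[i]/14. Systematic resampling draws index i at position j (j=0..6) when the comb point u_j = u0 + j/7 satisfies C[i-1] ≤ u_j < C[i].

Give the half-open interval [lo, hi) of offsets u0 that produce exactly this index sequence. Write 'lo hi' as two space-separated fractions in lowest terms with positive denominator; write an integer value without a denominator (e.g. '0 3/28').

C = [0, 3/14, 2/7, 3/7, 9/14, 6/7, 1]
j=0 picked index 1: u0 ∈ [0, 3/14)
j=1 picked index 2: u0 ∈ [1/14, 1/7)
j=2 picked index 3: u0 ∈ [0, 1/7)
j=3 picked index 4: u0 ∈ [0, 3/14)
j=4 picked index 5: u0 ∈ [1/14, 2/7)
j=5 picked index 5: u0 ∈ [-1/14, 1/7)
j=6 picked index 6: u0 ∈ [0, 1/7)
intersection: [1/14, 1/7)

1/14 1/7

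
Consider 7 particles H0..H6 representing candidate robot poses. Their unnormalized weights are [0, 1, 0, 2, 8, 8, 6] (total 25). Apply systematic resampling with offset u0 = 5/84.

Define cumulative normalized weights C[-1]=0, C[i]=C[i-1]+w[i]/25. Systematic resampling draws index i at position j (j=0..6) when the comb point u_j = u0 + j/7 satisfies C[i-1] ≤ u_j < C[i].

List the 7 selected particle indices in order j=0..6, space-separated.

3 4 4 5 5 6 6

C = [0, 1/25, 1/25, 3/25, 11/25, 19/25, 1]
j=0: u_0=5/84 ∈ [1/25, 3/25) → index 3
j=1: u_1=17/84 ∈ [3/25, 11/25) → index 4
j=2: u_2=29/84 ∈ [3/25, 11/25) → index 4
j=3: u_3=41/84 ∈ [11/25, 19/25) → index 5
j=4: u_4=53/84 ∈ [11/25, 19/25) → index 5
j=5: u_5=65/84 ∈ [19/25, 1) → index 6
j=6: u_6=11/12 ∈ [19/25, 1) → index 6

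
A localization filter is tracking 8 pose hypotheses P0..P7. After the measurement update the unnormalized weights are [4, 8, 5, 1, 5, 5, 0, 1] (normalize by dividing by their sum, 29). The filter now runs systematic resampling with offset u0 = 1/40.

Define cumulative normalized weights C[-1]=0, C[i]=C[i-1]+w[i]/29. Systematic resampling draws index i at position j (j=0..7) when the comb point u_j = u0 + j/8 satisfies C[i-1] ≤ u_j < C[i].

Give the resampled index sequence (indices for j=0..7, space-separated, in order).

0 1 1 1 2 4 4 5

C = [4/29, 12/29, 17/29, 18/29, 23/29, 28/29, 28/29, 1]
j=0: u_0=1/40 ∈ [0, 4/29) → index 0
j=1: u_1=3/20 ∈ [4/29, 12/29) → index 1
j=2: u_2=11/40 ∈ [4/29, 12/29) → index 1
j=3: u_3=2/5 ∈ [4/29, 12/29) → index 1
j=4: u_4=21/40 ∈ [12/29, 17/29) → index 2
j=5: u_5=13/20 ∈ [18/29, 23/29) → index 4
j=6: u_6=31/40 ∈ [18/29, 23/29) → index 4
j=7: u_7=9/10 ∈ [23/29, 28/29) → index 5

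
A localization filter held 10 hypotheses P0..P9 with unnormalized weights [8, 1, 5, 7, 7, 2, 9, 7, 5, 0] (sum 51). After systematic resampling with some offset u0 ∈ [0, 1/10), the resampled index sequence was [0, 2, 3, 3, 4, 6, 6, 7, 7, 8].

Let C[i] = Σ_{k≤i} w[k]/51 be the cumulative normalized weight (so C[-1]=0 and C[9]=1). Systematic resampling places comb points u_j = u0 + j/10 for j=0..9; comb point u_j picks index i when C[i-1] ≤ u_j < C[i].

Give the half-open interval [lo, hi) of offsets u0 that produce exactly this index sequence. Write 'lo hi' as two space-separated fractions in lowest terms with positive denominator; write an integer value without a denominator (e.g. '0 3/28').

C = [8/51, 3/17, 14/51, 7/17, 28/51, 10/17, 13/17, 46/51, 1, 1]
j=0 picked index 0: u0 ∈ [0, 8/51)
j=1 picked index 2: u0 ∈ [13/170, 89/510)
j=2 picked index 3: u0 ∈ [19/255, 18/85)
j=3 picked index 3: u0 ∈ [-13/510, 19/170)
j=4 picked index 4: u0 ∈ [1/85, 38/255)
j=5 picked index 6: u0 ∈ [3/34, 9/34)
j=6 picked index 6: u0 ∈ [-1/85, 14/85)
j=7 picked index 7: u0 ∈ [11/170, 103/510)
j=8 picked index 7: u0 ∈ [-3/85, 26/255)
j=9 picked index 8: u0 ∈ [1/510, 1/10)
intersection: [3/34, 1/10)

3/34 1/10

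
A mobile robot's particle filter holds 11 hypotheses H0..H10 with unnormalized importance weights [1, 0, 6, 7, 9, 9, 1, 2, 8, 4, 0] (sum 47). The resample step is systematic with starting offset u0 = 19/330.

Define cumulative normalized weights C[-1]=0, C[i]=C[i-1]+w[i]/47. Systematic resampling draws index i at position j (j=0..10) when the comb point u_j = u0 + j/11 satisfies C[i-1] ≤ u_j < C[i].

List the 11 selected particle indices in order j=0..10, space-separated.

2 2 3 4 4 5 5 6 8 8 9

C = [1/47, 1/47, 7/47, 14/47, 23/47, 32/47, 33/47, 35/47, 43/47, 1, 1]
j=0: u_0=19/330 ∈ [1/47, 7/47) → index 2
j=1: u_1=49/330 ∈ [1/47, 7/47) → index 2
j=2: u_2=79/330 ∈ [7/47, 14/47) → index 3
j=3: u_3=109/330 ∈ [14/47, 23/47) → index 4
j=4: u_4=139/330 ∈ [14/47, 23/47) → index 4
j=5: u_5=169/330 ∈ [23/47, 32/47) → index 5
j=6: u_6=199/330 ∈ [23/47, 32/47) → index 5
j=7: u_7=229/330 ∈ [32/47, 33/47) → index 6
j=8: u_8=259/330 ∈ [35/47, 43/47) → index 8
j=9: u_9=289/330 ∈ [35/47, 43/47) → index 8
j=10: u_10=29/30 ∈ [43/47, 1) → index 9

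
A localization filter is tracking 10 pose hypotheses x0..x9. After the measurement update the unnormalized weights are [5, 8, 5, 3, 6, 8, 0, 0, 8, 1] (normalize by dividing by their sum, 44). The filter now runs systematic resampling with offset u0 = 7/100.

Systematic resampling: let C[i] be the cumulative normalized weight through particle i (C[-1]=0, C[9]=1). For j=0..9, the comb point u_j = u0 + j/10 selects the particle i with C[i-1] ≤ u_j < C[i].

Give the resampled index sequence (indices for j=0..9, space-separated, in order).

C = [5/44, 13/44, 9/22, 21/44, 27/44, 35/44, 35/44, 35/44, 43/44, 1]
j=0: u_0=7/100 ∈ [0, 5/44) → index 0
j=1: u_1=17/100 ∈ [5/44, 13/44) → index 1
j=2: u_2=27/100 ∈ [5/44, 13/44) → index 1
j=3: u_3=37/100 ∈ [13/44, 9/22) → index 2
j=4: u_4=47/100 ∈ [9/22, 21/44) → index 3
j=5: u_5=57/100 ∈ [21/44, 27/44) → index 4
j=6: u_6=67/100 ∈ [27/44, 35/44) → index 5
j=7: u_7=77/100 ∈ [27/44, 35/44) → index 5
j=8: u_8=87/100 ∈ [35/44, 43/44) → index 8
j=9: u_9=97/100 ∈ [35/44, 43/44) → index 8

0 1 1 2 3 4 5 5 8 8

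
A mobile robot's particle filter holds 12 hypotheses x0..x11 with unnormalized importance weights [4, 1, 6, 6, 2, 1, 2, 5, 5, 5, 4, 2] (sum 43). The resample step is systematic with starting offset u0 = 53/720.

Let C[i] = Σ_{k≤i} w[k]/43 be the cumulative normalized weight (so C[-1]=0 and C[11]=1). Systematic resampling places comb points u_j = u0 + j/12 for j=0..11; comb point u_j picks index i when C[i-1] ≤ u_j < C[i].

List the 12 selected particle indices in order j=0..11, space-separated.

C = [4/43, 5/43, 11/43, 17/43, 19/43, 20/43, 22/43, 27/43, 32/43, 37/43, 41/43, 1]
j=0: u_0=53/720 ∈ [0, 4/43) → index 0
j=1: u_1=113/720 ∈ [5/43, 11/43) → index 2
j=2: u_2=173/720 ∈ [5/43, 11/43) → index 2
j=3: u_3=233/720 ∈ [11/43, 17/43) → index 3
j=4: u_4=293/720 ∈ [17/43, 19/43) → index 4
j=5: u_5=353/720 ∈ [20/43, 22/43) → index 6
j=6: u_6=413/720 ∈ [22/43, 27/43) → index 7
j=7: u_7=473/720 ∈ [27/43, 32/43) → index 8
j=8: u_8=533/720 ∈ [27/43, 32/43) → index 8
j=9: u_9=593/720 ∈ [32/43, 37/43) → index 9
j=10: u_10=653/720 ∈ [37/43, 41/43) → index 10
j=11: u_11=713/720 ∈ [41/43, 1) → index 11

0 2 2 3 4 6 7 8 8 9 10 11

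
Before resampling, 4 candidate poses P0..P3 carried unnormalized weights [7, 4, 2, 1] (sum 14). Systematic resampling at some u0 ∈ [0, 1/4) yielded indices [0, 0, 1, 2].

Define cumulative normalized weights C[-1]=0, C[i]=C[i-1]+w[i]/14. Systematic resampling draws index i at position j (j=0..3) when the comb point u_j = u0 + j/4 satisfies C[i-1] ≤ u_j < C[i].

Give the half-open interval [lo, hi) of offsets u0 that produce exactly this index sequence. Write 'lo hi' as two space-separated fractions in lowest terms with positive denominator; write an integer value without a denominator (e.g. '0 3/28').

C = [1/2, 11/14, 13/14, 1]
j=0 picked index 0: u0 ∈ [0, 1/2)
j=1 picked index 0: u0 ∈ [-1/4, 1/4)
j=2 picked index 1: u0 ∈ [0, 2/7)
j=3 picked index 2: u0 ∈ [1/28, 5/28)
intersection: [1/28, 5/28)

1/28 5/28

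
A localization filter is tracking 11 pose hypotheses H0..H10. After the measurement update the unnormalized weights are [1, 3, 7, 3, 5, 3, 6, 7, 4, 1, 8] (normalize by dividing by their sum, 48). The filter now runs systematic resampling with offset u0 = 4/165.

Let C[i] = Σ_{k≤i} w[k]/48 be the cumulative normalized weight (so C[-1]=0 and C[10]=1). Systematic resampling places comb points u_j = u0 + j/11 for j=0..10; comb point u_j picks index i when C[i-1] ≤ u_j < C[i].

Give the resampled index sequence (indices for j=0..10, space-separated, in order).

C = [1/48, 1/12, 11/48, 7/24, 19/48, 11/24, 7/12, 35/48, 13/16, 5/6, 1]
j=0: u_0=4/165 ∈ [1/48, 1/12) → index 1
j=1: u_1=19/165 ∈ [1/12, 11/48) → index 2
j=2: u_2=34/165 ∈ [1/12, 11/48) → index 2
j=3: u_3=49/165 ∈ [7/24, 19/48) → index 4
j=4: u_4=64/165 ∈ [7/24, 19/48) → index 4
j=5: u_5=79/165 ∈ [11/24, 7/12) → index 6
j=6: u_6=94/165 ∈ [11/24, 7/12) → index 6
j=7: u_7=109/165 ∈ [7/12, 35/48) → index 7
j=8: u_8=124/165 ∈ [35/48, 13/16) → index 8
j=9: u_9=139/165 ∈ [5/6, 1) → index 10
j=10: u_10=14/15 ∈ [5/6, 1) → index 10

1 2 2 4 4 6 6 7 8 10 10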